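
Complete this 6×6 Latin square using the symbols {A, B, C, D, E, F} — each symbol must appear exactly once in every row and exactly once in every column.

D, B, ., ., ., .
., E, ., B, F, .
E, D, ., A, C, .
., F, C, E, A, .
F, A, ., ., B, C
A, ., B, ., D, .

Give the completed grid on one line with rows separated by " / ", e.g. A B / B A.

(r1,c5) = E
(r2,c1) = C
(r3,c3) = F
(r3,c6) = B
(r4,c1) = B
(r4,c6) = D
(r5,c4) = D
(r6,c2) = C
(r6,c4) = F
(r6,c6) = E
(r1,c3) = A
(r1,c4) = C
(r1,c6) = F
(r2,c3) = D
(r2,c6) = A
(r5,c3) = E

D B A C E F / C E D B F A / E D F A C B / B F C E A D / F A E D B C / A C B F D E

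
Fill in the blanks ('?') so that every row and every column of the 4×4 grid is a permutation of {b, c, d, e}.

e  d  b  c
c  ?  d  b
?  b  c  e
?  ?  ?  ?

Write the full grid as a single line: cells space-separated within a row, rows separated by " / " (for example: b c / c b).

e d b c / c e d b / d b c e / b c e d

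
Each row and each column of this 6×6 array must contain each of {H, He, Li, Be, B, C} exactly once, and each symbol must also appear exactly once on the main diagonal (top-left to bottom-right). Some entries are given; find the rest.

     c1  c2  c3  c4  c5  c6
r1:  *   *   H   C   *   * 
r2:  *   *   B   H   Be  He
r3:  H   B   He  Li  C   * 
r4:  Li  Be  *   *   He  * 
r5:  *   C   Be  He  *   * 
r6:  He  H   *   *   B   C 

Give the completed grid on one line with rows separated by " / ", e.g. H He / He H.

Be He H C Li B / C Li B H Be He / H B He Li C Be / Li Be C B He H / B C Be He H Li / He H Li Be B C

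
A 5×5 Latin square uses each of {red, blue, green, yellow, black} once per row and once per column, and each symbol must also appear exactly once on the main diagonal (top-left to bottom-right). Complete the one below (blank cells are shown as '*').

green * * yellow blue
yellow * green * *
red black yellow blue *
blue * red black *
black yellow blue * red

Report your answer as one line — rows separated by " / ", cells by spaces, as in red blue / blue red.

row 1 has {blue,green,yellow}; column 2 has {yellow,black} — only red is left for (r1,c2).
row 1 has {red,blue,green,yellow}; column 3 has {red,blue,green,yellow} — only black is left for (r1,c3).
row 2 has {green,yellow}; column 2 has {red,yellow,black}; the diagonal has {red,green,yellow,black} — only blue is left for (r2,c2).
row 2 has {blue,green,yellow}; column 4 has {blue,yellow,black} — only red is left for (r2,c4).
row 2 has {red,blue,green,yellow}; column 5 has {red,blue} — only black is left for (r2,c5).
row 3 has {red,blue,yellow,black}; column 5 has {red,blue,black} — only green is left for (r3,c5).
row 4 has {red,blue,black}; column 2 has {red,blue,yellow,black} — only green is left for (r4,c2).
row 4 has {red,blue,green,black}; column 5 has {red,blue,green,black} — only yellow is left for (r4,c5).
row 5 has {red,blue,yellow,black}; column 4 has {red,blue,yellow,black} — only green is left for (r5,c4).

green red black yellow blue / yellow blue green red black / red black yellow blue green / blue green red black yellow / black yellow blue green red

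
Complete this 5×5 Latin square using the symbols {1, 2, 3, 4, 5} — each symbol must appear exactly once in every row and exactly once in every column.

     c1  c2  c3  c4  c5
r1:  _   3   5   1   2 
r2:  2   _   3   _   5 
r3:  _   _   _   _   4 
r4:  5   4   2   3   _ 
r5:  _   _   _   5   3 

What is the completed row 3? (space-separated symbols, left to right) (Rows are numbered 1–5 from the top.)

3 5 1 2 4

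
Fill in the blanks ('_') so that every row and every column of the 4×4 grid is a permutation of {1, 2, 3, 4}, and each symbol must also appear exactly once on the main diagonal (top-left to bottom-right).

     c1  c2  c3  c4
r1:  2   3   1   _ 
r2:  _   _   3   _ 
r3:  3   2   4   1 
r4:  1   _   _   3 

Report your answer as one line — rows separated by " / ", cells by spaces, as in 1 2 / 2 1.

(r1,c4) = 4
(r2,c1) = 4
(r2,c2) = 1
(r2,c4) = 2
(r4,c2) = 4
(r4,c3) = 2

2 3 1 4 / 4 1 3 2 / 3 2 4 1 / 1 4 2 3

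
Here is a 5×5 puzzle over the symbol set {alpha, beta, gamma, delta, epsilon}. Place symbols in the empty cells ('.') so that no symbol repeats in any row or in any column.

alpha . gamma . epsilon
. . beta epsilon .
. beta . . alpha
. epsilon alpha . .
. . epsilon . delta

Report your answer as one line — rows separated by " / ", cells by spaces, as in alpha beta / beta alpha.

alpha delta gamma beta epsilon / delta alpha beta epsilon gamma / epsilon beta delta gamma alpha / gamma epsilon alpha delta beta / beta gamma epsilon alpha delta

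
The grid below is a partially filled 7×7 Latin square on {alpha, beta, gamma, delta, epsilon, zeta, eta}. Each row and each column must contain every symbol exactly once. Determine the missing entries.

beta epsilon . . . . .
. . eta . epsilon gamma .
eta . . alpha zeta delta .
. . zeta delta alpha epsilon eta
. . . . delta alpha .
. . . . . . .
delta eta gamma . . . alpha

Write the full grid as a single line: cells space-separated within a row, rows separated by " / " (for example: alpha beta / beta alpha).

Cell (r4,c1): row 4 has {alpha,delta,epsilon,zeta,eta}; column 1 has {beta,delta,eta} → gamma.
Cell (r4,c2): row 4 has {alpha,gamma,delta,epsilon,zeta,eta}; column 2 has {epsilon,eta} → beta.
Cell (r7,c5): row 7 has {alpha,gamma,delta,eta}; column 5 has {alpha,delta,epsilon,zeta} → beta.
Cell (r7,c6): row 7 has {alpha,beta,gamma,delta,eta}; column 6 has {alpha,gamma,delta,epsilon} → zeta.
Cell (r1,c6): row 1 has {beta,epsilon}; column 6 has {alpha,gamma,delta,epsilon,zeta} → eta.
Cell (r3,c2): row 3 has {alpha,delta,zeta,eta}; column 2 has {beta,epsilon,eta} → gamma.
Cell (r5,c2): row 5 has {alpha,delta}; column 2 has {beta,gamma,epsilon,eta} → zeta.
Cell (r6,c6): row 6 is empty so far; column 6 has {alpha,gamma,delta,epsilon,zeta,eta} → beta.
Cell (r7,c4): row 7 has {alpha,beta,gamma,delta,zeta,eta}; column 4 has {alpha,delta} → epsilon.
Cell (r1,c5): row 1 has {beta,epsilon,eta}; column 5 has {alpha,beta,delta,epsilon,zeta} → gamma.
Cell (r5,c1): row 5 has {alpha,delta,zeta}; column 1 has {beta,gamma,delta,eta} → epsilon.
Cell (r5,c3): row 5 has {alpha,delta,epsilon,zeta}; column 3 has {gamma,zeta,eta} → beta.
Cell (r5,c7): row 5 has {alpha,beta,delta,epsilon,zeta}; column 7 has {alpha,eta} → gamma.
Cell (r6,c5): row 6 has {beta}; column 5 has {alpha,beta,gamma,delta,epsilon,zeta} → eta.
Cell (r1,c4): row 1 has {beta,gamma,epsilon,eta}; column 4 has {alpha,delta,epsilon} → zeta.
Cell (r1,c7): row 1 has {beta,gamma,epsilon,zeta,eta}; column 7 has {alpha,gamma,eta} → delta.
Cell (r2,c4): row 2 has {gamma,epsilon,eta}; column 4 has {alpha,delta,epsilon,zeta} → beta.
Cell (r2,c7): row 2 has {beta,gamma,epsilon,eta}; column 7 has {alpha,gamma,delta,eta} → zeta.
Cell (r3,c3): row 3 has {alpha,gamma,delta,zeta,eta}; column 3 has {beta,gamma,zeta,eta} → epsilon.
Cell (r3,c7): row 3 has {alpha,gamma,delta,epsilon,zeta,eta}; column 7 has {alpha,gamma,delta,zeta,eta} → beta.
Cell (r5,c4): row 5 has {alpha,beta,gamma,delta,epsilon,zeta}; column 4 has {alpha,beta,delta,epsilon,zeta} → eta.
Cell (r6,c4): row 6 has {beta,eta}; column 4 has {alpha,beta,delta,epsilon,zeta,eta} → gamma.
Cell (r6,c7): row 6 has {beta,gamma,eta}; column 7 has {alpha,beta,gamma,delta,zeta,eta} → epsilon.
Cell (r1,c3): row 1 has {beta,gamma,delta,epsilon,zeta,eta}; column 3 has {beta,gamma,epsilon,zeta,eta} → alpha.
Cell (r2,c1): row 2 has {beta,gamma,epsilon,zeta,eta}; column 1 has {beta,gamma,delta,epsilon,eta} → alpha.
Cell (r2,c2): row 2 has {alpha,beta,gamma,epsilon,zeta,eta}; column 2 has {beta,gamma,epsilon,zeta,eta} → delta.
Cell (r6,c1): row 6 has {beta,gamma,epsilon,eta}; column 1 has {alpha,beta,gamma,delta,epsilon,eta} → zeta.
Cell (r6,c2): row 6 has {beta,gamma,epsilon,zeta,eta}; column 2 has {beta,gamma,delta,epsilon,zeta,eta} → alpha.
Cell (r6,c3): row 6 has {alpha,beta,gamma,epsilon,zeta,eta}; column 3 has {alpha,beta,gamma,epsilon,zeta,eta} → delta.

beta epsilon alpha zeta gamma eta delta / alpha delta eta beta epsilon gamma zeta / eta gamma epsilon alpha zeta delta beta / gamma beta zeta delta alpha epsilon eta / epsilon zeta beta eta delta alpha gamma / zeta alpha delta gamma eta beta epsilon / delta eta gamma epsilon beta zeta alpha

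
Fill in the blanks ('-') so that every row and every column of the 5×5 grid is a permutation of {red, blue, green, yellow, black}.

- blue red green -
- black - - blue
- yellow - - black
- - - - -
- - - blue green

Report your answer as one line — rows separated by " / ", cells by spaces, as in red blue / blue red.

black blue red green yellow / red black green yellow blue / green yellow blue red black / blue green yellow black red / yellow red black blue green

(r1,c5): row 1 has {red,blue,green}; column 5 has {blue,green,black}, so it must be yellow.
(r3,c4): row 3 has {yellow,black}; column 4 has {blue,green}, so it must be red.
(r4,c5): row 4 is empty so far; column 5 has {blue,green,yellow,black}, so it must be red.
(r5,c2): row 5 has {blue,green}; column 2 has {blue,yellow,black}, so it must be red.
(r1,c1): row 1 has {red,blue,green,yellow}; column 1 is empty so far, so it must be black.
(r2,c4): row 2 has {blue,black}; column 4 has {red,blue,green}, so it must be yellow.
(r4,c2): row 4 has {red}; column 2 has {red,blue,yellow,black}, so it must be green.
(r4,c4): row 4 has {red,green}; column 4 has {red,blue,green,yellow}, so it must be black.
(r5,c1): row 5 has {red,blue,green}; column 1 has {black}, so it must be yellow.
(r5,c3): row 5 has {red,blue,green,yellow}; column 3 has {red}, so it must be black.
(r2,c3): row 2 has {blue,yellow,black}; column 3 has {red,black}, so it must be green.
(r3,c3): row 3 has {red,yellow,black}; column 3 has {red,green,black}, so it must be blue.
(r4,c1): row 4 has {red,green,black}; column 1 has {yellow,black}, so it must be blue.
(r4,c3): row 4 has {red,blue,green,black}; column 3 has {red,blue,green,black}, so it must be yellow.
(r2,c1): row 2 has {blue,green,yellow,black}; column 1 has {blue,yellow,black}, so it must be red.
(r3,c1): row 3 has {red,blue,yellow,black}; column 1 has {red,blue,yellow,black}, so it must be green.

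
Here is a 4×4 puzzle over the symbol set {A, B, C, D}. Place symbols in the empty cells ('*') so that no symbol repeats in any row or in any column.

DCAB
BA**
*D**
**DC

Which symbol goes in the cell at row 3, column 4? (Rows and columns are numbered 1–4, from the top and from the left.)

A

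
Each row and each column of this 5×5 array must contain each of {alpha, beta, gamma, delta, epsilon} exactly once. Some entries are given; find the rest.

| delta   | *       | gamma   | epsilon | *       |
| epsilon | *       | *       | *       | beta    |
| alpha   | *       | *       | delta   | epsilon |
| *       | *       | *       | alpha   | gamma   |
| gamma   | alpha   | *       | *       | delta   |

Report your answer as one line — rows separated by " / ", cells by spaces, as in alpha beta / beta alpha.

(r1,c2) = beta
(r1,c5) = alpha
(r2,c4) = gamma
(r3,c2) = gamma
(r3,c3) = beta
(r4,c1) = beta
(r5,c3) = epsilon
(r5,c4) = beta
(r2,c2) = delta
(r2,c3) = alpha
(r4,c2) = epsilon
(r4,c3) = delta

delta beta gamma epsilon alpha / epsilon delta alpha gamma beta / alpha gamma beta delta epsilon / beta epsilon delta alpha gamma / gamma alpha epsilon beta delta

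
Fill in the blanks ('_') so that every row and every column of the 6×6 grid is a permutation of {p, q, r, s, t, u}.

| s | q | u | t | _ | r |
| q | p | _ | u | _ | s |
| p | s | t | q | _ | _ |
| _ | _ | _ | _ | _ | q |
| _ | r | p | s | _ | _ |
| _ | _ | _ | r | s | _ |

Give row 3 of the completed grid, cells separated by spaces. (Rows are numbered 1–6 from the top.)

p s t q r u

row 1 has {q,r,s,t,u}; column 5 has {s} — only p is left for (r1,c5).
row 2 has {p,q,s,u}; column 3 has {p,t,u} — only r is left for (r2,c3).
row 2 has {p,q,r,s,u}; column 5 has {p,s} — only t is left for (r2,c5).
row 3 has {p,q,s,t}; column 6 has {q,r,s} — only u is left for (r3,c6).
row 4 has {q}; column 3 has {p,r,t,u} — only s is left for (r4,c3).
row 4 has {q,s}; column 4 has {q,r,s,t,u} — only p is left for (r4,c4).
row 5 has {p,r,s}; column 6 has {q,r,s,u} — only t is left for (r5,c6).
row 6 has {r,s}; column 3 has {p,r,s,t,u} — only q is left for (r6,c3).
row 6 has {q,r,s}; column 6 has {q,r,s,t,u} — only p is left for (r6,c6).
row 3 has {p,q,s,t,u}; column 5 has {p,s,t} — only r is left for (r3,c5).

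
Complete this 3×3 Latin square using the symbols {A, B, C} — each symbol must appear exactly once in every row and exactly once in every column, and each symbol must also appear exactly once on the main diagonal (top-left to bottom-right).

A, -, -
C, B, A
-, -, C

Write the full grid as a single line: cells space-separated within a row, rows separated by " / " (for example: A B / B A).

At row 1, column 2: row 1 has {A}; column 2 has {B}; that leaves C.
At row 1, column 3: row 1 has {A,C}; column 3 has {A,C}; that leaves B.
At row 3, column 1: row 3 has {C}; column 1 has {A,C}; that leaves B.
At row 3, column 2: row 3 has {B,C}; column 2 has {B,C}; that leaves A.

A C B / C B A / B A C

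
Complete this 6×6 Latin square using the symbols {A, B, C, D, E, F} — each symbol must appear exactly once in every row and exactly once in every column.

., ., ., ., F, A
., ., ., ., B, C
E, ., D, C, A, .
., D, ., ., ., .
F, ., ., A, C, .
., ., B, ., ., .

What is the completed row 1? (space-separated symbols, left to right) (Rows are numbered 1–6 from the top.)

B E C D F A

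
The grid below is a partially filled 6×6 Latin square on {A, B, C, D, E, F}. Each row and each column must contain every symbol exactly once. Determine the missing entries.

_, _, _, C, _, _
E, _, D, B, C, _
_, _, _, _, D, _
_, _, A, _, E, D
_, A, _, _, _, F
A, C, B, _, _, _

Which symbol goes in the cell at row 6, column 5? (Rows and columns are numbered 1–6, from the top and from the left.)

F

(r2,c2) = F
(r2,c6) = A
(r4,c2) = B
(r4,c4) = F
(r5,c5) = B
(r6,c5) = F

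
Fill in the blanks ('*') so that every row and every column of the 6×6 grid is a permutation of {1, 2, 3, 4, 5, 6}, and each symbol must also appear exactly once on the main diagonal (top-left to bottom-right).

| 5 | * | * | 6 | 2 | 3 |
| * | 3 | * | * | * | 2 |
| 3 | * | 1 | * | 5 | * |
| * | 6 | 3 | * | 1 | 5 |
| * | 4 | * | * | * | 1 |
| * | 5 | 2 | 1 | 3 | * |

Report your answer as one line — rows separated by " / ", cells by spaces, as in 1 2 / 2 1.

5 1 4 6 2 3 / 1 3 6 5 4 2 / 3 2 1 4 5 6 / 4 6 3 2 1 5 / 2 4 5 3 6 1 / 6 5 2 1 3 4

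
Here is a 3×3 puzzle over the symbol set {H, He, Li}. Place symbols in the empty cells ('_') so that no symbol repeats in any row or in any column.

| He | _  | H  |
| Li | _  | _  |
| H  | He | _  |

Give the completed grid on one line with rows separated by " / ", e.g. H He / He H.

He Li H / Li H He / H He Li

At row 1, column 2: row 1 has {H,He}; column 2 has {He}; that leaves Li.
At row 2, column 2: row 2 has {Li}; column 2 has {He,Li}; that leaves H.
At row 2, column 3: row 2 has {H,Li}; column 3 has {H}; that leaves He.
At row 3, column 3: row 3 has {H,He}; column 3 has {H,He}; that leaves Li.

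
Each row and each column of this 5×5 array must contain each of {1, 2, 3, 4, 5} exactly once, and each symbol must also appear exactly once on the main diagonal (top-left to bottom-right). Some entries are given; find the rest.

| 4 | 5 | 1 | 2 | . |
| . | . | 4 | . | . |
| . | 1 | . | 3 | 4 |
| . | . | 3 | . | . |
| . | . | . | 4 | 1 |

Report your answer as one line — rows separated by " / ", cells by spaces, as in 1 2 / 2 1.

At row 1, column 5: row 1 has {1,2,4,5}; column 5 has {1,4}; that leaves 3.
At row 4, column 4: row 4 has {3}; column 4 has {2,3,4}; the diagonal has {1,4}; that leaves 5.
At row 4, column 5: row 4 has {3,5}; column 5 has {1,3,4}; that leaves 2.
At row 2, column 4: row 2 has {4}; column 4 has {2,3,4,5}; that leaves 1.
At row 2, column 5: row 2 has {1,4}; column 5 has {1,2,3,4}; that leaves 5.
At row 3, column 3: row 3 has {1,3,4}; column 3 has {1,3,4}; the diagonal has {1,4,5}; that leaves 2.
At row 4, column 1: row 4 has {2,3,5}; column 1 has {4}; that leaves 1.
At row 4, column 2: row 4 has {1,2,3,5}; column 2 has {1,5}; that leaves 4.
At row 5, column 3: row 5 has {1,4}; column 3 has {1,2,3,4}; that leaves 5.
At row 2, column 2: row 2 has {1,4,5}; column 2 has {1,4,5}; the diagonal has {1,2,4,5}; that leaves 3.
At row 3, column 1: row 3 has {1,2,3,4}; column 1 has {1,4}; that leaves 5.
At row 5, column 2: row 5 has {1,4,5}; column 2 has {1,3,4,5}; that leaves 2.
At row 2, column 1: row 2 has {1,3,4,5}; column 1 has {1,4,5}; that leaves 2.
At row 5, column 1: row 5 has {1,2,4,5}; column 1 has {1,2,4,5}; that leaves 3.

4 5 1 2 3 / 2 3 4 1 5 / 5 1 2 3 4 / 1 4 3 5 2 / 3 2 5 4 1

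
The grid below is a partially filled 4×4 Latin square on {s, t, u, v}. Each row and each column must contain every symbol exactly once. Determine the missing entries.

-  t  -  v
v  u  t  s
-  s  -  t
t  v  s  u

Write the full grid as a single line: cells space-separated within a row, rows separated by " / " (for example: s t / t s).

s t u v / v u t s / u s v t / t v s u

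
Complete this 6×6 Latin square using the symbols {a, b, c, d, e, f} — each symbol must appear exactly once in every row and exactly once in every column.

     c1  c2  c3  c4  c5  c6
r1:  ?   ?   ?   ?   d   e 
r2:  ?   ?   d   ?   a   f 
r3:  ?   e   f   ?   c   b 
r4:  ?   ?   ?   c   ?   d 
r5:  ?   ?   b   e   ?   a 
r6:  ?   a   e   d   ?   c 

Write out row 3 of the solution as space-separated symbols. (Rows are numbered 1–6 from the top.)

(r2,c4) = b
(r3,c4) = a
(r4,c3) = a
(r5,c5) = f
(r6,c5) = b
(r1,c3) = c
(r1,c4) = f
(r2,c2) = c
(r3,c1) = d

d e f a c b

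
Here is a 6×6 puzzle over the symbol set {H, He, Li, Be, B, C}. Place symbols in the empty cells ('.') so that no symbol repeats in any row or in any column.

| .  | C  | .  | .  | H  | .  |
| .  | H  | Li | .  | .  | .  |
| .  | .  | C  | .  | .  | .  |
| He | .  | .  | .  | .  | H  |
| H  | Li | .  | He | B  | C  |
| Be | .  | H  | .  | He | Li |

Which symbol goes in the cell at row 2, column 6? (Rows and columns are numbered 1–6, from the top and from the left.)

He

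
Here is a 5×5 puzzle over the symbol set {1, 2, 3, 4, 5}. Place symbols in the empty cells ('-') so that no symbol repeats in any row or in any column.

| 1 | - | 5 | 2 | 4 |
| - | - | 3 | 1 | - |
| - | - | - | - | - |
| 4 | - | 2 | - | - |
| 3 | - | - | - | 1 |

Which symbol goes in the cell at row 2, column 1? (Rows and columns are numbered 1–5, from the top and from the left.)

5

Cell (r1,c2): row 1 has {1,2,4,5}; column 2 is empty so far → 3.
Cell (r5,c3): row 5 has {1,3}; column 3 has {2,3,5} → 4.
Cell (r5,c4): row 5 has {1,3,4}; column 4 has {1,2} → 5.
Cell (r3,c3): row 3 is empty so far; column 3 has {2,3,4,5} → 1.
Cell (r4,c4): row 4 has {2,4}; column 4 has {1,2,5} → 3.
Cell (r4,c5): row 4 has {2,3,4}; column 5 has {1,4} → 5.
Cell (r5,c2): row 5 has {1,3,4,5}; column 2 has {3} → 2.
Cell (r2,c5): row 2 has {1,3}; column 5 has {1,4,5} → 2.
Cell (r3,c4): row 3 has {1}; column 4 has {1,2,3,5} → 4.
Cell (r3,c5): row 3 has {1,4}; column 5 has {1,2,4,5} → 3.
Cell (r4,c2): row 4 has {2,3,4,5}; column 2 has {2,3} → 1.
Cell (r2,c1): row 2 has {1,2,3}; column 1 has {1,3,4} → 5.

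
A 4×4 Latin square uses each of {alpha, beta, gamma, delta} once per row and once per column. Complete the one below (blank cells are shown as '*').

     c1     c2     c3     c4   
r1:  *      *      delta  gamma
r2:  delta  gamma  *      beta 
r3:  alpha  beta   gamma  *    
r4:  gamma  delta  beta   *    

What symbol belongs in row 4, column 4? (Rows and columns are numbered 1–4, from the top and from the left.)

alpha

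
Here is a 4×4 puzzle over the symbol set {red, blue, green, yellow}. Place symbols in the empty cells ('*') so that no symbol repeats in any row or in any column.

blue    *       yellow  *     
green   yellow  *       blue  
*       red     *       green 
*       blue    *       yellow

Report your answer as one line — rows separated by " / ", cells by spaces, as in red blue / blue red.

blue green yellow red / green yellow red blue / yellow red blue green / red blue green yellow

At row 1, column 2: row 1 has {blue,yellow}; column 2 has {red,blue,yellow}; that leaves green.
At row 1, column 4: row 1 has {blue,green,yellow}; column 4 has {blue,green,yellow}; that leaves red.
At row 2, column 3: row 2 has {blue,green,yellow}; column 3 has {yellow}; that leaves red.
At row 3, column 1: row 3 has {red,green}; column 1 has {blue,green}; that leaves yellow.
At row 3, column 3: row 3 has {red,green,yellow}; column 3 has {red,yellow}; that leaves blue.
At row 4, column 1: row 4 has {blue,yellow}; column 1 has {blue,green,yellow}; that leaves red.
At row 4, column 3: row 4 has {red,blue,yellow}; column 3 has {red,blue,yellow}; that leaves green.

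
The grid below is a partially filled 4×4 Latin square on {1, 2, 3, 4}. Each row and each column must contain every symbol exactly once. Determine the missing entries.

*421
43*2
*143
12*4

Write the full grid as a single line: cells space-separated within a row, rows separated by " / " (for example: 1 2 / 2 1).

3 4 2 1 / 4 3 1 2 / 2 1 4 3 / 1 2 3 4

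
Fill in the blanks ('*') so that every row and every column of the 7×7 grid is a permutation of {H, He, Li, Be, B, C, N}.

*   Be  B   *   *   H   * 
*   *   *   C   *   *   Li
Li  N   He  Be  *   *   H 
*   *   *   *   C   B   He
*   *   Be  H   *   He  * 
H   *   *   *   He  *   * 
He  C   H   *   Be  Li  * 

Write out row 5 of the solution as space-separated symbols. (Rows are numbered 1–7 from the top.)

C Li Be H N He B

(r2,c3) = N
(r2,c6) = Be
(r3,c5) = B
(r3,c6) = C
(r4,c3) = Li
(r4,c4) = N
(r6,c3) = C
(r6,c6) = N
(r7,c4) = B
(r7,c7) = N
(r1,c7) = C
(r2,c1) = B
(r2,c5) = H
(r4,c1) = Be
(r4,c2) = H
(r5,c7) = B
(r6,c4) = Li
(r6,c7) = Be
(r1,c1) = N
(r1,c4) = He
(r1,c5) = Li
(r2,c2) = He
(r5,c1) = C
(r5,c2) = Li
(r5,c5) = N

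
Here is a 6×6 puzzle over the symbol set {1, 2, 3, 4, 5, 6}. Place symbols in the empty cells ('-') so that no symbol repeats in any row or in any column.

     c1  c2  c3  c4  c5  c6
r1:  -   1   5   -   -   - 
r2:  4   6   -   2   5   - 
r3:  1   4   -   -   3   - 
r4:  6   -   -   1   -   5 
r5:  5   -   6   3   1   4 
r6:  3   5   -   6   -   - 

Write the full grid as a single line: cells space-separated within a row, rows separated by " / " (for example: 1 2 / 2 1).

2 1 5 4 6 3 / 4 6 3 2 5 1 / 1 4 2 5 3 6 / 6 3 4 1 2 5 / 5 2 6 3 1 4 / 3 5 1 6 4 2

Cell (r1,c1): row 1 has {1,5}; column 1 has {1,3,4,5,6} → 2.
Cell (r1,c4): row 1 has {1,2,5}; column 4 has {1,2,3,6} → 4.
Cell (r1,c5): row 1 has {1,2,4,5}; column 5 has {1,3,5} → 6.
Cell (r1,c6): row 1 has {1,2,4,5,6}; column 6 has {4,5} → 3.
Cell (r2,c6): row 2 has {2,4,5,6}; column 6 has {3,4,5} → 1.
Cell (r3,c3): row 3 has {1,3,4}; column 3 has {5,6} → 2.
Cell (r3,c4): row 3 has {1,2,3,4}; column 4 has {1,2,3,4,6} → 5.
Cell (r3,c6): row 3 has {1,2,3,4,5}; column 6 has {1,3,4,5} → 6.
Cell (r5,c2): row 5 has {1,3,4,5,6}; column 2 has {1,4,5,6} → 2.
Cell (r6,c6): row 6 has {3,5,6}; column 6 has {1,3,4,5,6} → 2.
Cell (r2,c3): row 2 has {1,2,4,5,6}; column 3 has {2,5,6} → 3.
Cell (r4,c2): row 4 has {1,5,6}; column 2 has {1,2,4,5,6} → 3.
Cell (r4,c3): row 4 has {1,3,5,6}; column 3 has {2,3,5,6} → 4.
Cell (r4,c5): row 4 has {1,3,4,5,6}; column 5 has {1,3,5,6} → 2.
Cell (r6,c3): row 6 has {2,3,5,6}; column 3 has {2,3,4,5,6} → 1.
Cell (r6,c5): row 6 has {1,2,3,5,6}; column 5 has {1,2,3,5,6} → 4.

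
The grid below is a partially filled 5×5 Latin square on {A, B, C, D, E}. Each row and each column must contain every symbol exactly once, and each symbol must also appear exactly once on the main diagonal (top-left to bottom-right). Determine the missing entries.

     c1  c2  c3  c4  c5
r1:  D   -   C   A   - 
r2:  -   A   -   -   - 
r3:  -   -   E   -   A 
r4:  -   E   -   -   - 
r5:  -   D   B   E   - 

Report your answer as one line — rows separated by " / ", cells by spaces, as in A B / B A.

(r1,c2): row 1 has {A,C,D}; column 2 has {A,D,E}, so it must be B.
(r1,c5): row 1 has {A,B,C,D}; column 5 has {A}, so it must be E.
(r2,c3): row 2 has {A}; column 3 has {B,C,E}, so it must be D.
(r3,c2): row 3 has {A,E}; column 2 has {A,B,D,E}, so it must be C.
(r4,c3): row 4 has {E}; column 3 has {B,C,D,E}, so it must be A.
(r5,c5): row 5 has {B,D,E}; column 5 has {A,E}; the diagonal has {A,D,E}, so it must be C.
(r2,c5): row 2 has {A,D}; column 5 has {A,C,E}, so it must be B.
(r3,c1): row 3 has {A,C,E}; column 1 has {D}, so it must be B.
(r3,c4): row 3 has {A,B,C,E}; column 4 has {A,E}, so it must be D.
(r4,c1): row 4 has {A,E}; column 1 has {B,D}, so it must be C.
(r4,c4): row 4 has {A,C,E}; column 4 has {A,D,E}; the diagonal has {A,C,D,E}, so it must be B.
(r4,c5): row 4 has {A,B,C,E}; column 5 has {A,B,C,E}, so it must be D.
(r5,c1): row 5 has {B,C,D,E}; column 1 has {B,C,D}, so it must be A.
(r2,c1): row 2 has {A,B,D}; column 1 has {A,B,C,D}, so it must be E.
(r2,c4): row 2 has {A,B,D,E}; column 4 has {A,B,D,E}, so it must be C.

D B C A E / E A D C B / B C E D A / C E A B D / A D B E C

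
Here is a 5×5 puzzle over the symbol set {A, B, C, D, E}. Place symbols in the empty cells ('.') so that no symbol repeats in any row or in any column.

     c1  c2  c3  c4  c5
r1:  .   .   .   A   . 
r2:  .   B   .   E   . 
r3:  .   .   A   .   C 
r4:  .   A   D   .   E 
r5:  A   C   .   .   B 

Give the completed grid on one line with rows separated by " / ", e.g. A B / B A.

C E B A D / D B C E A / E D A B C / B A D C E / A C E D B

(r1,c5): row 1 has {A}; column 5 has {B,C,E}, so it must be D.
(r2,c3): row 2 has {B,E}; column 3 has {A,D}, so it must be C.
(r2,c5): row 2 has {B,C,E}; column 5 has {B,C,D,E}, so it must be A.
(r5,c3): row 5 has {A,B,C}; column 3 has {A,C,D}, so it must be E.
(r5,c4): row 5 has {A,B,C,E}; column 4 has {A,E}, so it must be D.
(r1,c2): row 1 has {A,D}; column 2 has {A,B,C}, so it must be E.
(r1,c3): row 1 has {A,D,E}; column 3 has {A,C,D,E}, so it must be B.
(r2,c1): row 2 has {A,B,C,E}; column 1 has {A}, so it must be D.
(r3,c2): row 3 has {A,C}; column 2 has {A,B,C,E}, so it must be D.
(r3,c4): row 3 has {A,C,D}; column 4 has {A,D,E}, so it must be B.
(r4,c4): row 4 has {A,D,E}; column 4 has {A,B,D,E}, so it must be C.
(r1,c1): row 1 has {A,B,D,E}; column 1 has {A,D}, so it must be C.
(r3,c1): row 3 has {A,B,C,D}; column 1 has {A,C,D}, so it must be E.
(r4,c1): row 4 has {A,C,D,E}; column 1 has {A,C,D,E}, so it must be B.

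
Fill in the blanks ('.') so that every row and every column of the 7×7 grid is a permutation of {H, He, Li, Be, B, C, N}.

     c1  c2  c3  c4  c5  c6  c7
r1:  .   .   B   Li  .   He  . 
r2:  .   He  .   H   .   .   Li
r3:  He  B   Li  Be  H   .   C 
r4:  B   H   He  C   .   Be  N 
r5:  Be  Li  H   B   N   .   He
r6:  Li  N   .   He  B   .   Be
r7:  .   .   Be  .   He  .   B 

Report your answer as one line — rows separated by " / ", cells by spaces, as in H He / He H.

Cell (r1,c7): row 1 has {He,Li,B}; column 7 has {He,Li,Be,B,C,N} → H.
Cell (r3,c6): row 3 has {H,He,Li,Be,B,C}; column 6 has {He,Be} → N.
Cell (r4,c5): row 4 has {H,He,Be,B,C,N}; column 5 has {H,He,B,N} → Li.
Cell (r5,c6): row 5 has {H,He,Li,Be,B,N}; column 6 has {He,Be,N} → C.
Cell (r6,c3): row 6 has {He,Li,Be,B,N}; column 3 has {H,He,Li,Be,B} → C.
Cell (r6,c6): row 6 has {He,Li,Be,B,C,N}; column 6 has {He,Be,C,N} → H.
Cell (r7,c2): row 7 has {He,Be,B}; column 2 has {H,He,Li,B,N} → C.
Cell (r7,c4): row 7 has {He,Be,B,C}; column 4 has {H,He,Li,Be,B,C} → N.
Cell (r7,c6): row 7 has {He,Be,B,C,N}; column 6 has {H,He,Be,C,N} → Li.
Cell (r1,c2): row 1 has {H,He,Li,B}; column 2 has {H,He,Li,B,C,N} → Be.
Cell (r1,c5): row 1 has {H,He,Li,Be,B}; column 5 has {H,He,Li,B,N} → C.
Cell (r2,c3): row 2 has {H,He,Li}; column 3 has {H,He,Li,Be,B,C} → N.
Cell (r2,c5): row 2 has {H,He,Li,N}; column 5 has {H,He,Li,B,C,N} → Be.
Cell (r2,c6): row 2 has {H,He,Li,Be,N}; column 6 has {H,He,Li,Be,C,N} → B.
Cell (r7,c1): row 7 has {He,Li,Be,B,C,N}; column 1 has {He,Li,Be,B} → H.
Cell (r1,c1): row 1 has {H,He,Li,Be,B,C}; column 1 has {H,He,Li,Be,B} → N.
Cell (r2,c1): row 2 has {H,He,Li,Be,B,N}; column 1 has {H,He,Li,Be,B,N} → C.

N Be B Li C He H / C He N H Be B Li / He B Li Be H N C / B H He C Li Be N / Be Li H B N C He / Li N C He B H Be / H C Be N He Li B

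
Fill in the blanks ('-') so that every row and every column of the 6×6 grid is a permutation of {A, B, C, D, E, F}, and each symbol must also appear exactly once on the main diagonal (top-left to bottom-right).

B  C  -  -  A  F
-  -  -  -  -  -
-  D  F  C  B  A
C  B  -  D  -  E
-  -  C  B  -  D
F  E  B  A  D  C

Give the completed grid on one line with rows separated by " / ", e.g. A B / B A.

At row 1, column 4: row 1 has {A,B,C,F}; column 4 has {A,B,C,D}; that leaves E.
At row 2, column 2: row 2 is empty so far; column 2 has {B,C,D,E}; the diagonal has {B,C,D,F}; that leaves A.
At row 2, column 4: row 2 has {A}; column 4 has {A,B,C,D,E}; that leaves F.
At row 2, column 6: row 2 has {A,F}; column 6 has {A,C,D,E,F}; that leaves B.
At row 3, column 1: row 3 has {A,B,C,D,F}; column 1 has {B,C,F}; that leaves E.
At row 4, column 3: row 4 has {B,C,D,E}; column 3 has {B,C,F}; that leaves A.
At row 4, column 5: row 4 has {A,B,C,D,E}; column 5 has {A,B,D}; that leaves F.
At row 5, column 1: row 5 has {B,C,D}; column 1 has {B,C,E,F}; that leaves A.
At row 5, column 2: row 5 has {A,B,C,D}; column 2 has {A,B,C,D,E}; that leaves F.
At row 5, column 5: row 5 has {A,B,C,D,F}; column 5 has {A,B,D,F}; the diagonal has {A,B,C,D,F}; that leaves E.
At row 1, column 3: row 1 has {A,B,C,E,F}; column 3 has {A,B,C,F}; that leaves D.
At row 2, column 1: row 2 has {A,B,F}; column 1 has {A,B,C,E,F}; that leaves D.
At row 2, column 3: row 2 has {A,B,D,F}; column 3 has {A,B,C,D,F}; that leaves E.
At row 2, column 5: row 2 has {A,B,D,E,F}; column 5 has {A,B,D,E,F}; that leaves C.

B C D E A F / D A E F C B / E D F C B A / C B A D F E / A F C B E D / F E B A D C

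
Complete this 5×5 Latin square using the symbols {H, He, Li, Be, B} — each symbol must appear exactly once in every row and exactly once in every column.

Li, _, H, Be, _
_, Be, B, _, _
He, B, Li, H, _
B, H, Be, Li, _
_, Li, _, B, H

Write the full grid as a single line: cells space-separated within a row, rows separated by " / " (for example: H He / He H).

(r1,c2) = He
(r1,c5) = B
(r2,c1) = H
(r2,c4) = He
(r2,c5) = Li
(r3,c5) = Be
(r4,c5) = He
(r5,c1) = Be
(r5,c3) = He

Li He H Be B / H Be B He Li / He B Li H Be / B H Be Li He / Be Li He B H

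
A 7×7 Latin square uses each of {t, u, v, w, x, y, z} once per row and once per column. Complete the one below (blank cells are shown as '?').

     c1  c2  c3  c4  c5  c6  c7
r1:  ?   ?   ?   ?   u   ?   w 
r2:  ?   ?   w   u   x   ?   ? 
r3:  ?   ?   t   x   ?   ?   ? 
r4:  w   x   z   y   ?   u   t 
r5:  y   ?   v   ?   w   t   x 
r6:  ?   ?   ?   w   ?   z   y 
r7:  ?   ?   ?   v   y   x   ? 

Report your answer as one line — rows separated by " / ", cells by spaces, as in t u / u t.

(r4,c5): row 4 has {t,u,w,x,y,z}; column 5 has {u,w,x,y}, so it must be v.
(r5,c4): row 5 has {t,v,w,x,y}; column 4 has {u,v,w,x,y}, so it must be z.
(r6,c5): row 6 has {w,y,z}; column 5 has {u,v,w,x,y}, so it must be t.
(r7,c3): row 7 has {v,x,y}; column 3 has {t,v,w,z}, so it must be u.
(r7,c7): row 7 has {u,v,x,y}; column 7 has {t,w,x,y}, so it must be z.
(r1,c4): row 1 has {u,w}; column 4 has {u,v,w,x,y,z}, so it must be t.
(r2,c7): row 2 has {u,w,x}; column 7 has {t,w,x,y,z}, so it must be v.
(r3,c5): row 3 has {t,x}; column 5 has {t,u,v,w,x,y}, so it must be z.
(r3,c7): row 3 has {t,x,z}; column 7 has {t,v,w,x,y,z}, so it must be u.
(r5,c2): row 5 has {t,v,w,x,y,z}; column 2 has {x}, so it must be u.
(r6,c2): row 6 has {t,w,y,z}; column 2 has {u,x}, so it must be v.
(r6,c3): row 6 has {t,v,w,y,z}; column 3 has {t,u,v,w,z}, so it must be x.
(r7,c1): row 7 has {u,v,x,y,z}; column 1 has {w,y}, so it must be t.
(r7,c2): row 7 has {t,u,v,x,y,z}; column 2 has {u,v,x}, so it must be w.
(r1,c3): row 1 has {t,u,w}; column 3 has {t,u,v,w,x,z}, so it must be y.
(r1,c6): row 1 has {t,u,w,y}; column 6 has {t,u,x,z}, so it must be v.
(r2,c1): row 2 has {u,v,w,x}; column 1 has {t,w,y}, so it must be z.
(r2,c6): row 2 has {u,v,w,x,z}; column 6 has {t,u,v,x,z}, so it must be y.
(r3,c1): row 3 has {t,u,x,z}; column 1 has {t,w,y,z}, so it must be v.
(r3,c2): row 3 has {t,u,v,x,z}; column 2 has {u,v,w,x}, so it must be y.
(r3,c6): row 3 has {t,u,v,x,y,z}; column 6 has {t,u,v,x,y,z}, so it must be w.
(r6,c1): row 6 has {t,v,w,x,y,z}; column 1 has {t,v,w,y,z}, so it must be u.
(r1,c1): row 1 has {t,u,v,w,y}; column 1 has {t,u,v,w,y,z}, so it must be x.
(r1,c2): row 1 has {t,u,v,w,x,y}; column 2 has {u,v,w,x,y}, so it must be z.
(r2,c2): row 2 has {u,v,w,x,y,z}; column 2 has {u,v,w,x,y,z}, so it must be t.

x z y t u v w / z t w u x y v / v y t x z w u / w x z y v u t / y u v z w t x / u v x w t z y / t w u v y x z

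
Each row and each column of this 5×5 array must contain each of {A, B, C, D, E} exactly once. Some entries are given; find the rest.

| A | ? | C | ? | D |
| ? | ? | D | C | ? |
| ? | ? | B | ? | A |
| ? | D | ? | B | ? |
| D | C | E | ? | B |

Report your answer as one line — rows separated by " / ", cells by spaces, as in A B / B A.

A B C E D / B A D C E / C E B D A / E D A B C / D C E A B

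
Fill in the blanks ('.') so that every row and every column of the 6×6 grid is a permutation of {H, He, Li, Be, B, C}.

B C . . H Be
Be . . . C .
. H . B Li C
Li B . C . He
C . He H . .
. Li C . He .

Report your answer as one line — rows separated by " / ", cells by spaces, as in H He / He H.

B C Li He H Be / Be He B Li C H / He H Be B Li C / Li B H C Be He / C Be He H B Li / H Li C Be He B

At row 1, column 3: row 1 has {H,Be,B,C}; column 3 has {He,C}; that leaves Li.
At row 1, column 4: row 1 has {H,Li,Be,B,C}; column 4 has {H,B,C}; that leaves He.
At row 2, column 2: row 2 has {Be,C}; column 2 has {H,Li,B,C}; that leaves He.
At row 2, column 4: row 2 has {He,Be,C}; column 4 has {H,He,B,C}; that leaves Li.
At row 3, column 1: row 3 has {H,Li,B,C}; column 1 has {Li,Be,B,C}; that leaves He.
At row 3, column 3: row 3 has {H,He,Li,B,C}; column 3 has {He,Li,C}; that leaves Be.
At row 4, column 3: row 4 has {He,Li,B,C}; column 3 has {He,Li,Be,C}; that leaves H.
At row 4, column 5: row 4 has {H,He,Li,B,C}; column 5 has {H,He,Li,C}; that leaves Be.
At row 5, column 2: row 5 has {H,He,C}; column 2 has {H,He,Li,B,C}; that leaves Be.
At row 5, column 5: row 5 has {H,He,Be,C}; column 5 has {H,He,Li,Be,C}; that leaves B.
At row 5, column 6: row 5 has {H,He,Be,B,C}; column 6 has {He,Be,C}; that leaves Li.
At row 6, column 1: row 6 has {He,Li,C}; column 1 has {He,Li,Be,B,C}; that leaves H.
At row 6, column 4: row 6 has {H,He,Li,C}; column 4 has {H,He,Li,B,C}; that leaves Be.
At row 6, column 6: row 6 has {H,He,Li,Be,C}; column 6 has {He,Li,Be,C}; that leaves B.
At row 2, column 3: row 2 has {He,Li,Be,C}; column 3 has {H,He,Li,Be,C}; that leaves B.
At row 2, column 6: row 2 has {He,Li,Be,B,C}; column 6 has {He,Li,Be,B,C}; that leaves H.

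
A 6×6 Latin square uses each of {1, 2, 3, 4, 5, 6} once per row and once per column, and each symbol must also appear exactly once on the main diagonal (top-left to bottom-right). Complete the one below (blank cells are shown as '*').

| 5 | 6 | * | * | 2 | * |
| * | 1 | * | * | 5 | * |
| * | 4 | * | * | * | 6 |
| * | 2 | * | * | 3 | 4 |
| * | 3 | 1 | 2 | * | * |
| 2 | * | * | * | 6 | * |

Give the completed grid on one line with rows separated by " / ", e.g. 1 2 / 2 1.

5 6 3 4 2 1 / 4 1 6 3 5 2 / 3 4 2 5 1 6 / 1 2 5 6 3 4 / 6 3 1 2 4 5 / 2 5 4 1 6 3

(r3,c5): row 3 has {4,6}; column 5 has {2,3,5,6}, so it must be 1.
(r4,c4): row 4 has {2,3,4}; column 4 has {2}; the diagonal has {1,5}, so it must be 6.
(r5,c5): row 5 has {1,2,3}; column 5 has {1,2,3,5,6}; the diagonal has {1,5,6}, so it must be 4.
(r5,c6): row 5 has {1,2,3,4}; column 6 has {4,6}, so it must be 5.
(r6,c2): row 6 has {2,6}; column 2 has {1,2,3,4,6}, so it must be 5.
(r6,c6): row 6 has {2,5,6}; column 6 has {4,5,6}; the diagonal has {1,4,5,6}, so it must be 3.
(r1,c6): row 1 has {2,5,6}; column 6 has {3,4,5,6}, so it must be 1.
(r2,c6): row 2 has {1,5}; column 6 has {1,3,4,5,6}, so it must be 2.
(r3,c1): row 3 has {1,4,6}; column 1 has {2,5}, so it must be 3.
(r3,c3): row 3 has {1,3,4,6}; column 3 has {1}; the diagonal has {1,3,4,5,6}, so it must be 2.
(r3,c4): row 3 has {1,2,3,4,6}; column 4 has {2,6}, so it must be 5.
(r4,c1): row 4 has {2,3,4,6}; column 1 has {2,3,5}, so it must be 1.
(r4,c3): row 4 has {1,2,3,4,6}; column 3 has {1,2}, so it must be 5.
(r5,c1): row 5 has {1,2,3,4,5}; column 1 has {1,2,3,5}, so it must be 6.
(r6,c3): row 6 has {2,3,5,6}; column 3 has {1,2,5}, so it must be 4.
(r6,c4): row 6 has {2,3,4,5,6}; column 4 has {2,5,6}, so it must be 1.
(r1,c3): row 1 has {1,2,5,6}; column 3 has {1,2,4,5}, so it must be 3.
(r1,c4): row 1 has {1,2,3,5,6}; column 4 has {1,2,5,6}, so it must be 4.
(r2,c1): row 2 has {1,2,5}; column 1 has {1,2,3,5,6}, so it must be 4.
(r2,c3): row 2 has {1,2,4,5}; column 3 has {1,2,3,4,5}, so it must be 6.
(r2,c4): row 2 has {1,2,4,5,6}; column 4 has {1,2,4,5,6}, so it must be 3.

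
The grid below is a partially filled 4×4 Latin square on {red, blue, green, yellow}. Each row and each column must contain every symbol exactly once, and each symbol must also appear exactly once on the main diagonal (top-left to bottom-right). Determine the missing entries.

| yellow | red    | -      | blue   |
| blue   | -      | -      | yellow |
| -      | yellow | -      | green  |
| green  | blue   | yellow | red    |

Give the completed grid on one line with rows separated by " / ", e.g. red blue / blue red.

yellow red green blue / blue green red yellow / red yellow blue green / green blue yellow red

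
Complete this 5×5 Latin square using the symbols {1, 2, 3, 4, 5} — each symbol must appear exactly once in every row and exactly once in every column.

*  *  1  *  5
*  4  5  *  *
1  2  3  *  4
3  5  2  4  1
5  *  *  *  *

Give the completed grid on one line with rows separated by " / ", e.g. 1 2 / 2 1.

At row 1, column 2: row 1 has {1,5}; column 2 has {2,4,5}; that leaves 3.
At row 1, column 4: row 1 has {1,3,5}; column 4 has {4}; that leaves 2.
At row 2, column 1: row 2 has {4,5}; column 1 has {1,3,5}; that leaves 2.
At row 2, column 5: row 2 has {2,4,5}; column 5 has {1,4,5}; that leaves 3.
At row 3, column 4: row 3 has {1,2,3,4}; column 4 has {2,4}; that leaves 5.
At row 5, column 2: row 5 has {5}; column 2 has {2,3,4,5}; that leaves 1.
At row 5, column 3: row 5 has {1,5}; column 3 has {1,2,3,5}; that leaves 4.
At row 5, column 4: row 5 has {1,4,5}; column 4 has {2,4,5}; that leaves 3.
At row 5, column 5: row 5 has {1,3,4,5}; column 5 has {1,3,4,5}; that leaves 2.
At row 1, column 1: row 1 has {1,2,3,5}; column 1 has {1,2,3,5}; that leaves 4.
At row 2, column 4: row 2 has {2,3,4,5}; column 4 has {2,3,4,5}; that leaves 1.

4 3 1 2 5 / 2 4 5 1 3 / 1 2 3 5 4 / 3 5 2 4 1 / 5 1 4 3 2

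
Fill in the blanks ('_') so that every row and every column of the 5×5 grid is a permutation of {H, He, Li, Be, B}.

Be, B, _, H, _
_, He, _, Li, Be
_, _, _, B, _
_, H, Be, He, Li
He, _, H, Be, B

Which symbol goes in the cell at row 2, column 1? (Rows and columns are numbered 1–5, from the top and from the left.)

H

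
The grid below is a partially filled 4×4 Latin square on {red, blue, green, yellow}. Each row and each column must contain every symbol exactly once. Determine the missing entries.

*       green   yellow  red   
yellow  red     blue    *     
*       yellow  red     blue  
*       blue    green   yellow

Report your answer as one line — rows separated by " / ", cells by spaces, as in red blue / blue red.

blue green yellow red / yellow red blue green / green yellow red blue / red blue green yellow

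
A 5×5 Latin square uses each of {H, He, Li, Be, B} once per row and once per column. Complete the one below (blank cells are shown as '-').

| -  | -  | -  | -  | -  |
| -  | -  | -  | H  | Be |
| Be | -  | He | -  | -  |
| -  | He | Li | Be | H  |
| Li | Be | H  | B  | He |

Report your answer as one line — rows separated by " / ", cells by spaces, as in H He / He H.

H B Be He Li / He Li B H Be / Be H He Li B / B He Li Be H / Li Be H B He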